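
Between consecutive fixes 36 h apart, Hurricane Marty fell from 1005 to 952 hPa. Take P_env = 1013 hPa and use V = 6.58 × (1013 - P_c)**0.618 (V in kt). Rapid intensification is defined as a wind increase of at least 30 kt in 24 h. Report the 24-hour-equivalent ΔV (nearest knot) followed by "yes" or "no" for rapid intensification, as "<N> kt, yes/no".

V₁: ΔP = 8, V ≈ 6.58 × 8^0.618 ≈ 23.79 kt.
V₂: ΔP = 61, V ≈ 6.58 × 61^0.618 ≈ 83.48 kt.
ΔV over 36 h = 59.69 kt → 24 h equivalent = 59.69 × 24/36 ≈ 39.79 kt.
40 kt ≥ 30 kt ⇒ rapid intensification.

40 kt, yes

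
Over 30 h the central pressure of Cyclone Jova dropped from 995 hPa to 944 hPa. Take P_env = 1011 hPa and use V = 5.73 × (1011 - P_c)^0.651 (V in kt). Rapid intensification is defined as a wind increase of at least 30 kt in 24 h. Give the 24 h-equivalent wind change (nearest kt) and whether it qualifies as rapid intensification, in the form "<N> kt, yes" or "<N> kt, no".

V₁: ΔP = 16, V ≈ 5.73 × 16^0.651 ≈ 34.84 kt.
V₂: ΔP = 67, V ≈ 5.73 × 67^0.651 ≈ 88.50 kt.
ΔV over 30 h = 53.66 kt → 24 h equivalent = 53.66 × 24/30 ≈ 42.93 kt.
43 kt ≥ 30 kt ⇒ rapid intensification.

43 kt, yes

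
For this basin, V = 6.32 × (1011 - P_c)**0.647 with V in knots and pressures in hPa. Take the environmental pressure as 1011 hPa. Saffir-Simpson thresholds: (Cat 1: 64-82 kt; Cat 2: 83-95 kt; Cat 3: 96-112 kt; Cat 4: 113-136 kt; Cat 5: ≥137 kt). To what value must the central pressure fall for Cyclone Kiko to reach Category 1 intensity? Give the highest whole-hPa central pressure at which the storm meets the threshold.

975 hPa

Category 1 begins at V = 64 kt.
Required ΔP = (64/6.32)^(1/0.647) = 10.127^1.546 ≈ 35.81 hPa.
P_c ≤ 1011 − 35.81 = 975.19, so the highest integer P_c is 975 hPa.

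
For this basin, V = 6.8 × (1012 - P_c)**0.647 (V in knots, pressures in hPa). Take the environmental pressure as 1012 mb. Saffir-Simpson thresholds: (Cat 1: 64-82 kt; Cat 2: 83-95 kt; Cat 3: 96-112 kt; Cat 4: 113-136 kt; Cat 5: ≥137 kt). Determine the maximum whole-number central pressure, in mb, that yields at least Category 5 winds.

Category 5 begins at V = 137 kt.
Required ΔP = (137/6.8)^(1/0.647) = 20.147^1.546 ≈ 103.70 mb.
P_c ≤ 1012 − 103.70 = 908.30, so the highest integer P_c is 908 mb.

908 mb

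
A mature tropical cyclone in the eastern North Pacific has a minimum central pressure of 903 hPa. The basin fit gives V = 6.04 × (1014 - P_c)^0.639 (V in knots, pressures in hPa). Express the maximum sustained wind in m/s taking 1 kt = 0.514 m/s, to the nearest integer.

63 m/s

ΔP = 1014 − 903 = 111 hPa.
V ≈ 6.04 × 111^0.639 = 6.04 × 20.275 ≈ 122.461 kt.
122.461 × 0.514 ≈ 62.95 m/s → 63 m/s.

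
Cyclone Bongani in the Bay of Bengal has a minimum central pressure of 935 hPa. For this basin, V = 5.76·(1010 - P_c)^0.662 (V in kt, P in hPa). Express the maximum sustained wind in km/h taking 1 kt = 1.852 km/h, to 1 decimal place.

185.9 km/h

ΔP = 1010 − 935 = 75 hPa.
V ≈ 5.76 × 75^0.662 = 5.76 × 17.430 ≈ 100.395 kt.
100.395 × 1.852 ≈ 185.93 km/h → 185.9 km/h.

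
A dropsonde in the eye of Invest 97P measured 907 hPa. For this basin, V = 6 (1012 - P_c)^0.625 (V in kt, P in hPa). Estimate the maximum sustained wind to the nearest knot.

110 kt

ΔP = 1012 − 907 = 105 hPa.
105^0.625 ≈ 18.333.
V ≈ 6 × 18.333 ≈ 110.0 kt.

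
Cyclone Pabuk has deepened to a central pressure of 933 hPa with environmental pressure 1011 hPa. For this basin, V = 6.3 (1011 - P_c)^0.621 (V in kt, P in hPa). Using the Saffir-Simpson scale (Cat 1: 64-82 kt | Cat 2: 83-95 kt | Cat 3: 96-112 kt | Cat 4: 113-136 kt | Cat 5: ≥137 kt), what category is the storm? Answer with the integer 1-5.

ΔP = 1011 − 933 = 78 hPa.
V ≈ 6.3 × 78^0.621 = 6.3 × 14.96 ≈ 94 kt.
94 kt falls in the Category 2 band.

2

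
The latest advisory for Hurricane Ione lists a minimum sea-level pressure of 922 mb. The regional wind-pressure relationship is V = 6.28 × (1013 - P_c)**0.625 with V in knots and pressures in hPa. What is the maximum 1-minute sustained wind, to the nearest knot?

ΔP = 1013 − 922 = 91 mb.
91^0.625 ≈ 16.765.
V ≈ 6.28 × 16.765 ≈ 105.3 kt.

105 kt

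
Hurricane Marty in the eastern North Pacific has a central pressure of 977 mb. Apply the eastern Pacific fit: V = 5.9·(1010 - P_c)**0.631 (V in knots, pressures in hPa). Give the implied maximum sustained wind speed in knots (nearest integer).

ΔP = 1010 − 977 = 33 mb.
33^0.631 ≈ 9.082.
V ≈ 5.9 × 9.082 ≈ 53.6 kt.

54 kt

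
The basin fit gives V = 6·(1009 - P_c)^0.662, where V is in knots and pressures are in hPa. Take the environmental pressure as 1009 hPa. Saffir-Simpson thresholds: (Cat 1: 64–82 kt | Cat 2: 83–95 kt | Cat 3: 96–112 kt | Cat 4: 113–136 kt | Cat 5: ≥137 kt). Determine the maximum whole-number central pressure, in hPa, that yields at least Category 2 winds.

Category 2 begins at V = 83 kt.
Required ΔP = (83/6)^(1/0.662) = 13.833^1.511 ≈ 52.90 hPa.
P_c ≤ 1009 − 52.90 = 956.10, so the highest integer P_c is 956 hPa.

956 hPa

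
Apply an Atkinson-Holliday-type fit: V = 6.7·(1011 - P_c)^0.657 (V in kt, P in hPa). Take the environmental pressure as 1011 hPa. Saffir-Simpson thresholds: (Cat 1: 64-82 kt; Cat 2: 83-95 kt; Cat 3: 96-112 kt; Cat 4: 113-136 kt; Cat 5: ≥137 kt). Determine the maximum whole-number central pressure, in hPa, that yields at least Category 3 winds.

Category 3 begins at V = 96 kt.
Required ΔP = (96/6.7)^(1/0.657) = 14.328^1.522 ≈ 57.52 hPa.
P_c ≤ 1011 − 57.52 = 953.48, so the highest integer P_c is 953 hPa.

953 hPa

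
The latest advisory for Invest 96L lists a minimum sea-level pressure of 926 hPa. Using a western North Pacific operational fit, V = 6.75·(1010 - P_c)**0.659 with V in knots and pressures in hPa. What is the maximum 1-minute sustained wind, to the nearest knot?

ΔP = 1010 − 926 = 84 hPa.
84^0.659 ≈ 18.540.
V ≈ 6.75 × 18.540 ≈ 125.1 kt.

125 kt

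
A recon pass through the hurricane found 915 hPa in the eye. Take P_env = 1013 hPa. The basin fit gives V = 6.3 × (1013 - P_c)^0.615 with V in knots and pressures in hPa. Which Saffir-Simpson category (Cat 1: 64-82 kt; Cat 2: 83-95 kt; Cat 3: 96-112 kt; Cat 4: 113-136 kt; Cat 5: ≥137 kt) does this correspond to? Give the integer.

3

ΔP = 1013 − 915 = 98 hPa.
V ≈ 6.3 × 98^0.615 = 6.3 × 16.77 ≈ 106 kt.
106 kt falls in the Category 3 band.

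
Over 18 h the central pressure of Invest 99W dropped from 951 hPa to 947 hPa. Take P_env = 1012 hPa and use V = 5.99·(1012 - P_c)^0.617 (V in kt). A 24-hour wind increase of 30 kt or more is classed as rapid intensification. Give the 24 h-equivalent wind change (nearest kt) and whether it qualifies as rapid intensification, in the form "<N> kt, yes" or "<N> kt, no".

V₁: ΔP = 61, V ≈ 5.99 × 61^0.617 ≈ 75.68 kt.
V₂: ΔP = 65, V ≈ 5.99 × 65^0.617 ≈ 78.70 kt.
ΔV over 18 h = 3.02 kt → 24 h equivalent = 3.02 × 24/18 ≈ 4.03 kt.
4 kt < 30 kt ⇒ not rapid intensification.

4 kt, no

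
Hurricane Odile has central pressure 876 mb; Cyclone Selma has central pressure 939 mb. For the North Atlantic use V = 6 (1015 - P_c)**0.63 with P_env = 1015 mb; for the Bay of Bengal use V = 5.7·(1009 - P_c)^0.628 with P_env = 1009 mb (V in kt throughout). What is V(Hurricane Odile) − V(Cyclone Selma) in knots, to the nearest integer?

Hurricane Odile: ΔP = 139; V ≈ 6 × 139^0.63 ≈ 134.35 kt.
Cyclone Selma: ΔP = 70; V ≈ 5.7 × 70^0.628 ≈ 82.15 kt.
Difference ≈ 134.35 − 82.15 = 52.20 → 52 kt.

52 kt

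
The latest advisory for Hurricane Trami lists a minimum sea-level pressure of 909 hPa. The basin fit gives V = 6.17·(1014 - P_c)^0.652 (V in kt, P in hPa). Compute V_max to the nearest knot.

ΔP = 1014 − 909 = 105 hPa.
105^0.652 ≈ 20.788.
V ≈ 6.17 × 20.788 ≈ 128.3 kt.

128 kt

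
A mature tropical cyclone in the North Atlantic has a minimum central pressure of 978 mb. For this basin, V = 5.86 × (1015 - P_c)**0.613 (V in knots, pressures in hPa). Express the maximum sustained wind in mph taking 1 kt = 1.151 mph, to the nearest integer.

62 mph

ΔP = 1015 − 978 = 37 mb.
V ≈ 5.86 × 37^0.613 = 5.86 × 9.148 ≈ 53.605 kt.
53.605 × 1.151 ≈ 61.70 mph → 62 mph.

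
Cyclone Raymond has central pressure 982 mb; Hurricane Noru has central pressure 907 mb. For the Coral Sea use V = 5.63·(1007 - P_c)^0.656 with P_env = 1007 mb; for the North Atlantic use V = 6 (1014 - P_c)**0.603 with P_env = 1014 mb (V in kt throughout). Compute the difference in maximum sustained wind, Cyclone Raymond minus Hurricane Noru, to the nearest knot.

-54 kt

Cyclone Raymond: ΔP = 25; V ≈ 5.63 × 25^0.656 ≈ 46.51 kt.
Hurricane Noru: ΔP = 107; V ≈ 6 × 107^0.603 ≈ 100.43 kt.
Difference ≈ 46.51 − 100.43 = -53.92 → -54 kt.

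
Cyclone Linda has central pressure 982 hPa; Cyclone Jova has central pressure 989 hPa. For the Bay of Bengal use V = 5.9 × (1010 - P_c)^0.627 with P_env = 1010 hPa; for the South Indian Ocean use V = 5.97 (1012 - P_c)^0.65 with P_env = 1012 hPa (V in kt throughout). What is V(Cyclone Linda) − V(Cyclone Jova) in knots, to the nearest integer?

2 kt

Cyclone Linda: ΔP = 28; V ≈ 5.9 × 28^0.627 ≈ 47.67 kt.
Cyclone Jova: ΔP = 23; V ≈ 5.97 × 23^0.65 ≈ 45.82 kt.
Difference ≈ 47.67 − 45.82 = 1.85 → 2 kt.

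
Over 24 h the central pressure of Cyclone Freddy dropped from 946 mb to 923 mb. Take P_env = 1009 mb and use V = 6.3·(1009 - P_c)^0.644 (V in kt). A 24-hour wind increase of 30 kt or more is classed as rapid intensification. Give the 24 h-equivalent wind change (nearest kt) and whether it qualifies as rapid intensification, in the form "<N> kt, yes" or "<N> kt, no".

V₁: ΔP = 63, V ≈ 6.3 × 63^0.644 ≈ 90.81 kt.
V₂: ΔP = 86, V ≈ 6.3 × 86^0.644 ≈ 110.96 kt.
ΔV over 24 h = 20.15 kt → 24 h equivalent = 20.15 × 24/24 ≈ 20.15 kt.
20 kt < 30 kt ⇒ not rapid intensification.

20 kt, no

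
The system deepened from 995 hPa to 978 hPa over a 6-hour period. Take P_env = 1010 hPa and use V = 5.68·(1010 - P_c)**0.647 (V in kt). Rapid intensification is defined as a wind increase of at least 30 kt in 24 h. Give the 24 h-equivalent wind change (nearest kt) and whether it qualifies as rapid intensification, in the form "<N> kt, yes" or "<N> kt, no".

83 kt, yes

V₁: ΔP = 15, V ≈ 5.68 × 15^0.647 ≈ 32.76 kt.
V₂: ΔP = 32, V ≈ 5.68 × 32^0.647 ≈ 53.48 kt.
ΔV over 6 h = 20.72 kt → 24 h equivalent = 20.72 × 24/6 ≈ 82.88 kt.
83 kt ≥ 30 kt ⇒ rapid intensification.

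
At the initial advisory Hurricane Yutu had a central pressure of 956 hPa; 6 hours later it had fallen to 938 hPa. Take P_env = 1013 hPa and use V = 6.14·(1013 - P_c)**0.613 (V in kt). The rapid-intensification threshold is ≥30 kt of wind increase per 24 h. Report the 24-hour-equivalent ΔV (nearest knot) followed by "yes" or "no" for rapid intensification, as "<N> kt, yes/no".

54 kt, yes

V₁: ΔP = 57, V ≈ 6.14 × 57^0.613 ≈ 73.20 kt.
V₂: ΔP = 75, V ≈ 6.14 × 75^0.613 ≈ 86.61 kt.
ΔV over 6 h = 13.41 kt → 24 h equivalent = 13.41 × 24/6 ≈ 53.64 kt.
54 kt ≥ 30 kt ⇒ rapid intensification.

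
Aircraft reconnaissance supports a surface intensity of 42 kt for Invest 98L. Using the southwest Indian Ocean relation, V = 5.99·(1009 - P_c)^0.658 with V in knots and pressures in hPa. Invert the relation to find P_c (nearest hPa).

990 hPa

ΔP = (V / 5.99)^(1/0.658) = (42/5.99)^1.520.
42/5.99 = 7.012; 7.012^1.520 ≈ 19.29 hPa.
P_c = 1009 − 19.29 = 989.71 ≈ 990 hPa.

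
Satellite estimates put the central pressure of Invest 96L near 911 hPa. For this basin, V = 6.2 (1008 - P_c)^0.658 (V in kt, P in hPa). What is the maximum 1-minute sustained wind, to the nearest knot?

126 kt

ΔP = 1008 − 911 = 97 hPa.
97^0.658 ≈ 20.291.
V ≈ 6.2 × 20.291 ≈ 125.8 kt.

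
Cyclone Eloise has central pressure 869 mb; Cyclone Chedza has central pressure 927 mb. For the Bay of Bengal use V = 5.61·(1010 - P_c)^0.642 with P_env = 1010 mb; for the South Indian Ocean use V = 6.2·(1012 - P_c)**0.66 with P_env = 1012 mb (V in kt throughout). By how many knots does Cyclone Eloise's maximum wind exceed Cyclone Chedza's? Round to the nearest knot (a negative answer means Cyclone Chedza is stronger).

18 kt

Cyclone Eloise: ΔP = 141; V ≈ 5.61 × 141^0.642 ≈ 134.51 kt.
Cyclone Chedza: ΔP = 85; V ≈ 6.2 × 85^0.66 ≈ 116.36 kt.
Difference ≈ 134.51 − 116.36 = 18.15 → 18 kt.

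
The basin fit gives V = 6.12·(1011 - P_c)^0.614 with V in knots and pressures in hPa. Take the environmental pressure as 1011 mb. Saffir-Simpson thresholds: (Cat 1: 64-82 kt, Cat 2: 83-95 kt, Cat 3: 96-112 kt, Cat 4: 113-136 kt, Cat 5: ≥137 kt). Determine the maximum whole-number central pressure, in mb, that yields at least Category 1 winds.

965 mb

Category 1 begins at V = 64 kt.
Required ΔP = (64/6.12)^(1/0.614) = 10.458^1.629 ≈ 45.74 mb.
P_c ≤ 1011 − 45.74 = 965.26, so the highest integer P_c is 965 mb.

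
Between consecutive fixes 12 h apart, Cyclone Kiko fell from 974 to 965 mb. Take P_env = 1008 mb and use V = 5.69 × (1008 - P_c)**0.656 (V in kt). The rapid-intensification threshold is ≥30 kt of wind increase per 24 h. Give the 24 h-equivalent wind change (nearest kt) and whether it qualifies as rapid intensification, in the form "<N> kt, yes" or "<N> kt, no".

19 kt, no

V₁: ΔP = 34, V ≈ 5.69 × 34^0.656 ≈ 57.51 kt.
V₂: ΔP = 43, V ≈ 5.69 × 43^0.656 ≈ 67.09 kt.
ΔV over 12 h = 9.58 kt → 24 h equivalent = 9.58 × 24/12 ≈ 19.16 kt.
19 kt < 30 kt ⇒ not rapid intensification.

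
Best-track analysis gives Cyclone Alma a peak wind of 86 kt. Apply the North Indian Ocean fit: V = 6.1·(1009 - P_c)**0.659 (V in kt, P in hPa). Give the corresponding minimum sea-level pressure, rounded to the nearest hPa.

ΔP = (V / 6.1)^(1/0.659) = (86/6.1)^1.517.
86/6.1 = 14.098; 14.098^1.517 ≈ 55.44 hPa.
P_c = 1009 − 55.44 = 953.56 ≈ 954 hPa.

954 hPa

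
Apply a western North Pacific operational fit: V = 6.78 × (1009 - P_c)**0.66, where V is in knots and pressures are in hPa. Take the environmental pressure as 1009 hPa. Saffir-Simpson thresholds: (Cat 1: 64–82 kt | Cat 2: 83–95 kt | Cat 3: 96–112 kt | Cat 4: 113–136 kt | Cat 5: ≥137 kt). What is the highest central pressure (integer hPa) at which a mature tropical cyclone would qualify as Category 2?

Category 2 begins at V = 83 kt.
Required ΔP = (83/6.78)^(1/0.66) = 12.242^1.515 ≈ 44.49 hPa.
P_c ≤ 1009 − 44.49 = 964.51, so the highest integer P_c is 964 hPa.

964 hPa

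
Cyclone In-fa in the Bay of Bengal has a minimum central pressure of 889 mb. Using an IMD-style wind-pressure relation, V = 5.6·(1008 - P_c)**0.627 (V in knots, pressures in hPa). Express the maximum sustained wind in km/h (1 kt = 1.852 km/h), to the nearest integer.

208 km/h

ΔP = 1008 − 889 = 119 mb.
V ≈ 5.6 × 119^0.627 = 5.6 × 20.016 ≈ 112.087 kt.
112.087 × 1.852 ≈ 207.59 km/h → 208 km/h.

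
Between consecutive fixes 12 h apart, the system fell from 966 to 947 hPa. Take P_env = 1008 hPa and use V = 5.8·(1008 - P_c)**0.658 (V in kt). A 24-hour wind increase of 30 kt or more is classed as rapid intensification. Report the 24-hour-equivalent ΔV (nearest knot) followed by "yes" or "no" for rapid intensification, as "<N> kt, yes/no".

V₁: ΔP = 42, V ≈ 5.8 × 42^0.658 ≈ 67.85 kt.
V₂: ΔP = 61, V ≈ 5.8 × 61^0.658 ≈ 86.73 kt.
ΔV over 12 h = 18.88 kt → 24 h equivalent = 18.88 × 24/12 ≈ 37.76 kt.
38 kt ≥ 30 kt ⇒ rapid intensification.

38 kt, yes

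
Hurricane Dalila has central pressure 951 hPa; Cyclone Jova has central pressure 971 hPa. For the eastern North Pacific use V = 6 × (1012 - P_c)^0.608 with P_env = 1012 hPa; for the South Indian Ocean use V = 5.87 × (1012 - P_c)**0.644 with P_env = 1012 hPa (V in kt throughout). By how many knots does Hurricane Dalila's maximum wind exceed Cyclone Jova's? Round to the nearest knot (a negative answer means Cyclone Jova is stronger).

9 kt

Hurricane Dalila: ΔP = 61; V ≈ 6 × 61^0.608 ≈ 73.05 kt.
Cyclone Jova: ΔP = 41; V ≈ 5.87 × 41^0.644 ≈ 64.16 kt.
Difference ≈ 73.05 − 64.16 = 8.89 → 9 kt.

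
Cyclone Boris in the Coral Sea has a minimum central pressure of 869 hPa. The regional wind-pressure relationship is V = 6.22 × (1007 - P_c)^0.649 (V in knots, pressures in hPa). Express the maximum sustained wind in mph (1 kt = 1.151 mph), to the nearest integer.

ΔP = 1007 − 869 = 138 hPa.
V ≈ 6.22 × 138^0.649 = 6.22 × 24.478 ≈ 152.255 kt.
152.255 × 1.151 ≈ 175.25 mph → 175 mph.

175 mph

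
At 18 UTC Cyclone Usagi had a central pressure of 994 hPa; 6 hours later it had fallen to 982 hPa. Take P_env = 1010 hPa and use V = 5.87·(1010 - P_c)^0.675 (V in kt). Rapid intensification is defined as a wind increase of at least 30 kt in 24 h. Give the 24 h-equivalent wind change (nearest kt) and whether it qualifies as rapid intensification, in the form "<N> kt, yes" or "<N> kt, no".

70 kt, yes

V₁: ΔP = 16, V ≈ 5.87 × 16^0.675 ≈ 38.14 kt.
V₂: ΔP = 28, V ≈ 5.87 × 28^0.675 ≈ 55.65 kt.
ΔV over 6 h = 17.51 kt → 24 h equivalent = 17.51 × 24/6 ≈ 70.04 kt.
70 kt ≥ 30 kt ⇒ rapid intensification.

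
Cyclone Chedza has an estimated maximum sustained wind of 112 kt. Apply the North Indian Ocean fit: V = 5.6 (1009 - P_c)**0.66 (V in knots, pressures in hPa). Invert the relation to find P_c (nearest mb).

ΔP = (V / 5.6)^(1/0.66) = (112/5.6)^1.515.
112/5.6 = 20.000; 20.000^1.515 ≈ 93.60 mb.
P_c = 1009 − 93.60 = 915.40 ≈ 915 mb.

915 mb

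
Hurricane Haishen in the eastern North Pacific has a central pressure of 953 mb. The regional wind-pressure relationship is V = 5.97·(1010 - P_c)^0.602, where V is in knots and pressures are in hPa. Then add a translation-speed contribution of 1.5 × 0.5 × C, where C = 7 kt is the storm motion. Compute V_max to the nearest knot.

ΔP = 1010 − 953 = 57 mb.
57^0.602 ≈ 11.403.
V ≈ 5.97 × 11.403 ≈ 68.1 kt.
Translation term: 1.5 × 0.5 × 7 = 5.25 kt.
Corrected V ≈ 73.35 kt → 73 kt.

73 kt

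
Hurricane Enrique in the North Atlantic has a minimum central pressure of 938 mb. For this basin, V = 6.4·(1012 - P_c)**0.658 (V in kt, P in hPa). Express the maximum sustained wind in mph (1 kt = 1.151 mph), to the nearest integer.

ΔP = 1012 − 938 = 74 mb.
V ≈ 6.4 × 74^0.658 = 6.4 × 16.981 ≈ 108.676 kt.
108.676 × 1.151 ≈ 125.09 mph → 125 mph.

125 mph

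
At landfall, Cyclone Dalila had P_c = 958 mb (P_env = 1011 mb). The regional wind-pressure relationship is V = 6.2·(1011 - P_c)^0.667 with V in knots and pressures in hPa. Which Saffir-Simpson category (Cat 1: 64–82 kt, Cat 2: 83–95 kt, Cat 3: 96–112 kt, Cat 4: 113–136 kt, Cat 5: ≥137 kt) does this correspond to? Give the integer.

ΔP = 1011 − 958 = 53 mb.
V ≈ 6.2 × 53^0.667 = 6.2 × 14.13 ≈ 88 kt.
88 kt falls in the Category 2 band.

2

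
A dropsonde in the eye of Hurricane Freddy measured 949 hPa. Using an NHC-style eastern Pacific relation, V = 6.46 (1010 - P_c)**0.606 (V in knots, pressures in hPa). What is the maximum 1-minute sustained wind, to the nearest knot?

78 kt

ΔP = 1010 − 949 = 61 hPa.
61^0.606 ≈ 12.076.
V ≈ 6.46 × 12.076 ≈ 78.0 kt.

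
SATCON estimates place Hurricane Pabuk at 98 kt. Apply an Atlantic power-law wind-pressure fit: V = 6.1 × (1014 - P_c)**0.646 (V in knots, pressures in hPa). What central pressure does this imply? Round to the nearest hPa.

940 hPa

ΔP = (V / 6.1)^(1/0.646) = (98/6.1)^1.548.
98/6.1 = 16.066; 16.066^1.548 ≈ 73.57 hPa.
P_c = 1014 − 73.57 = 940.43 ≈ 940 hPa.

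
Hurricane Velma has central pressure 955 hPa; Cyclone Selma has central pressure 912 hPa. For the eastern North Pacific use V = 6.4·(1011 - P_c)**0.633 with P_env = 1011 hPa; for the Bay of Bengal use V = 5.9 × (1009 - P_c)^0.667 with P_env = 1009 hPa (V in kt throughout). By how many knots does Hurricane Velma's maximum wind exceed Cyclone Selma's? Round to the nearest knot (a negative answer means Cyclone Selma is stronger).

-43 kt

Hurricane Velma: ΔP = 56; V ≈ 6.4 × 56^0.633 ≈ 81.81 kt.
Cyclone Selma: ΔP = 97; V ≈ 5.9 × 97^0.667 ≈ 124.75 kt.
Difference ≈ 81.81 − 124.75 = -42.94 → -43 kt.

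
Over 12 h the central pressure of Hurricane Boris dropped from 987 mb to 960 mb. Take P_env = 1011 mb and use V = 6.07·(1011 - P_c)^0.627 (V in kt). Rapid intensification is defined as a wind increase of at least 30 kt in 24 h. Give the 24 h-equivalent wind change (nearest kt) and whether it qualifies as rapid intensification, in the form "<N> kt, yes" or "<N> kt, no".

54 kt, yes

V₁: ΔP = 24, V ≈ 6.07 × 24^0.627 ≈ 44.52 kt.
V₂: ΔP = 51, V ≈ 6.07 × 51^0.627 ≈ 71.42 kt.
ΔV over 12 h = 26.90 kt → 24 h equivalent = 26.90 × 24/12 ≈ 53.80 kt.
54 kt ≥ 30 kt ⇒ rapid intensification.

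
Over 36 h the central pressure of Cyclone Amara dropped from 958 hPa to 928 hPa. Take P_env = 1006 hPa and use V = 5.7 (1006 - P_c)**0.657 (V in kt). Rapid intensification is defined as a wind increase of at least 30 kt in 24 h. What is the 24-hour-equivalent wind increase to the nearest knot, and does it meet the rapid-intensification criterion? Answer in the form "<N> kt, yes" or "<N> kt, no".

18 kt, no

V₁: ΔP = 48, V ≈ 5.7 × 48^0.657 ≈ 72.52 kt.
V₂: ΔP = 78, V ≈ 5.7 × 78^0.657 ≈ 99.77 kt.
ΔV over 36 h = 27.25 kt → 24 h equivalent = 27.25 × 24/36 ≈ 18.17 kt.
18 kt < 30 kt ⇒ not rapid intensification.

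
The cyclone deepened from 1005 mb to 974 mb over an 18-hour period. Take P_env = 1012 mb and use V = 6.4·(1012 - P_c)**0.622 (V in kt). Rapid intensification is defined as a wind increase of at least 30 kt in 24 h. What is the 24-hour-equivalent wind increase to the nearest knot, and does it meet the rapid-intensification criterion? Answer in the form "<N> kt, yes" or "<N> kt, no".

53 kt, yes

V₁: ΔP = 7, V ≈ 6.4 × 7^0.622 ≈ 21.47 kt.
V₂: ΔP = 38, V ≈ 6.4 × 38^0.622 ≈ 61.49 kt.
ΔV over 18 h = 40.02 kt → 24 h equivalent = 40.02 × 24/18 ≈ 53.36 kt.
53 kt ≥ 30 kt ⇒ rapid intensification.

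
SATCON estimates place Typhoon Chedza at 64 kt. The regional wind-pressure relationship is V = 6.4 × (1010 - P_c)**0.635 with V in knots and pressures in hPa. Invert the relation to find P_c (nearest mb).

ΔP = (V / 6.4)^(1/0.635) = (64/6.4)^1.575.
64/6.4 = 10.000; 10.000^1.575 ≈ 37.57 mb.
P_c = 1010 − 37.57 = 972.43 ≈ 972 mb.

972 mb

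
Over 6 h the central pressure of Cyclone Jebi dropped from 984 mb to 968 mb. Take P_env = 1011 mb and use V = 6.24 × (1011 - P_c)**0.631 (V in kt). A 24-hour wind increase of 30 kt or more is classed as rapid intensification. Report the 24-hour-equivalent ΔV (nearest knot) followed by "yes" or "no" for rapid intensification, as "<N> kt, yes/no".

68 kt, yes

V₁: ΔP = 27, V ≈ 6.24 × 27^0.631 ≈ 49.93 kt.
V₂: ΔP = 43, V ≈ 6.24 × 43^0.631 ≈ 66.97 kt.
ΔV over 6 h = 17.04 kt → 24 h equivalent = 17.04 × 24/6 ≈ 68.16 kt.
68 kt ≥ 30 kt ⇒ rapid intensification.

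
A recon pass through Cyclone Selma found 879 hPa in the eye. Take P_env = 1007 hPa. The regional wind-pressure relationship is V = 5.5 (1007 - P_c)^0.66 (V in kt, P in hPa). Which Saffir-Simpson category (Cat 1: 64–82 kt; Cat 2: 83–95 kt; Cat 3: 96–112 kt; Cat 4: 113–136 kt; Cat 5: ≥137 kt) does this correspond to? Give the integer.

ΔP = 1007 − 879 = 128 hPa.
V ≈ 5.5 × 128^0.66 = 5.5 × 24.59 ≈ 135 kt.
135 kt falls in the Category 4 band.

4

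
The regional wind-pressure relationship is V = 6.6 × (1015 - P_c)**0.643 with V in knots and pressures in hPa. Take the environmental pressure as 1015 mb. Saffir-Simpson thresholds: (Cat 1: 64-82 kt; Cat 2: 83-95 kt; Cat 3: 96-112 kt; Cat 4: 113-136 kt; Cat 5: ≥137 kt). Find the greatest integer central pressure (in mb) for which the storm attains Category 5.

903 mb

Category 5 begins at V = 137 kt.
Required ΔP = (137/6.6)^(1/0.643) = 20.758^1.555 ≈ 111.81 mb.
P_c ≤ 1015 − 111.81 = 903.19, so the highest integer P_c is 903 mb.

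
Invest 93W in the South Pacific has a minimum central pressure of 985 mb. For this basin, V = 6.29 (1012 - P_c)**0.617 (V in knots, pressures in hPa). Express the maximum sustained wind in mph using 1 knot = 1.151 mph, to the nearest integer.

55 mph

ΔP = 1012 − 985 = 27 mb.
V ≈ 6.29 × 27^0.617 = 6.29 × 7.641 ≈ 48.062 kt.
48.062 × 1.151 ≈ 55.32 mph → 55 mph.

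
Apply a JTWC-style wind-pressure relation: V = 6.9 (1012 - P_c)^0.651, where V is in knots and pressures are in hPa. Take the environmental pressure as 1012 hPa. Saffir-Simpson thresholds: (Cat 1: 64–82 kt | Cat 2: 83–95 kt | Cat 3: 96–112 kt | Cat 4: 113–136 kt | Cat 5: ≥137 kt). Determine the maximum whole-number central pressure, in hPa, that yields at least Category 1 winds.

Category 1 begins at V = 64 kt.
Required ΔP = (64/6.9)^(1/0.651) = 9.275^1.536 ≈ 30.61 hPa.
P_c ≤ 1012 − 30.61 = 981.39, so the highest integer P_c is 981 hPa.

981 hPa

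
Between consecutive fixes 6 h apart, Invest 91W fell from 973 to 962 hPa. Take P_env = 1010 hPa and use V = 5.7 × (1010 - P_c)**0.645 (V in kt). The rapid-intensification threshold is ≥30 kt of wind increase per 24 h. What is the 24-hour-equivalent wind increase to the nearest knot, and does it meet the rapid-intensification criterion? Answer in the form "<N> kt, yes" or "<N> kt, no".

43 kt, yes

V₁: ΔP = 37, V ≈ 5.7 × 37^0.645 ≈ 58.53 kt.
V₂: ΔP = 48, V ≈ 5.7 × 48^0.645 ≈ 69.23 kt.
ΔV over 6 h = 10.70 kt → 24 h equivalent = 10.70 × 24/6 ≈ 42.80 kt.
43 kt ≥ 30 kt ⇒ rapid intensification.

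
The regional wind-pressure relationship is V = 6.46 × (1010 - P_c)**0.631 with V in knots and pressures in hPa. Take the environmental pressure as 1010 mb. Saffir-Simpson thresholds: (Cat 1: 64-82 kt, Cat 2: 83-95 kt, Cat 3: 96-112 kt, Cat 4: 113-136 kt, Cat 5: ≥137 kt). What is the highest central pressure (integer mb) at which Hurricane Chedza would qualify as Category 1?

Category 1 begins at V = 64 kt.
Required ΔP = (64/6.46)^(1/0.631) = 9.907^1.585 ≈ 37.88 mb.
P_c ≤ 1010 − 37.88 = 972.12, so the highest integer P_c is 972 mb.

972 mb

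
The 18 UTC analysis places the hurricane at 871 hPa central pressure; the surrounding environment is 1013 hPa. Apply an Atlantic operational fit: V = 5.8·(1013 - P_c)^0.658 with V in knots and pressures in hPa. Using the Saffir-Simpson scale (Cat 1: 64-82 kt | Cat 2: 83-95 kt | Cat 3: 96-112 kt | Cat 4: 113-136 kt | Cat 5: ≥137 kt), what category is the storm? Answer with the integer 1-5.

ΔP = 1013 − 871 = 142 hPa.
V ≈ 5.8 × 142^0.658 = 5.8 × 26.07 ≈ 151 kt.
151 kt falls in the Category 5 band.

5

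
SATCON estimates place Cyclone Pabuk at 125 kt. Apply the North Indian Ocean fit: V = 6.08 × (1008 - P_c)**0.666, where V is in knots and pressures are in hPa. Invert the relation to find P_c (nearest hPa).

914 hPa

ΔP = (V / 6.08)^(1/0.666) = (125/6.08)^1.502.
125/6.08 = 20.559; 20.559^1.502 ≈ 93.64 hPa.
P_c = 1008 − 93.64 = 914.36 ≈ 914 hPa.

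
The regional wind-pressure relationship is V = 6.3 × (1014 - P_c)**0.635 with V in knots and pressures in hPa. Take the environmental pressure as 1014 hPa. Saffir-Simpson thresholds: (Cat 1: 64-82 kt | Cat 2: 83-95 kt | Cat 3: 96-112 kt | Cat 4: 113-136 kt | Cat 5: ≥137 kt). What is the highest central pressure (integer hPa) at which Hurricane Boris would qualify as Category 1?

Category 1 begins at V = 64 kt.
Required ΔP = (64/6.3)^(1/0.635) = 10.159^1.575 ≈ 38.51 hPa.
P_c ≤ 1014 − 38.51 = 975.49, so the highest integer P_c is 975 hPa.

975 hPa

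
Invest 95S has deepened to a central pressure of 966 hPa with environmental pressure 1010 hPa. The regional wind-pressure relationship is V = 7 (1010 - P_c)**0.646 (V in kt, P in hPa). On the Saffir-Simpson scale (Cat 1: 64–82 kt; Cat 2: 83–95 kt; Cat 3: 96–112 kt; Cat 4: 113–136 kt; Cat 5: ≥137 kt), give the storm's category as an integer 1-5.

ΔP = 1010 − 966 = 44 hPa.
V ≈ 7 × 44^0.646 = 7 × 11.53 ≈ 81 kt.
81 kt falls in the Category 1 band.

1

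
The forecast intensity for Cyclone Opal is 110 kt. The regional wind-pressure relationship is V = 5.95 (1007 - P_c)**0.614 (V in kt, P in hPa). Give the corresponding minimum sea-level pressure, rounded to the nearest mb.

891 mb

ΔP = (V / 5.95)^(1/0.614) = (110/5.95)^1.629.
110/5.95 = 18.487; 18.487^1.629 ≈ 115.70 mb.
P_c = 1007 − 115.70 = 891.30 ≈ 891 mb.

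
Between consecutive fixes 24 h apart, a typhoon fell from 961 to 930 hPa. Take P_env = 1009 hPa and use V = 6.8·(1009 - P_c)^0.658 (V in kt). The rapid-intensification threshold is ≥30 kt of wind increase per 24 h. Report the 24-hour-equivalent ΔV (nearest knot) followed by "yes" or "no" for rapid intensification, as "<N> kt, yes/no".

34 kt, yes

V₁: ΔP = 48, V ≈ 6.8 × 48^0.658 ≈ 86.85 kt.
V₂: ΔP = 79, V ≈ 6.8 × 79^0.658 ≈ 120.54 kt.
ΔV over 24 h = 33.69 kt → 24 h equivalent = 33.69 × 24/24 ≈ 33.69 kt.
34 kt ≥ 30 kt ⇒ rapid intensification.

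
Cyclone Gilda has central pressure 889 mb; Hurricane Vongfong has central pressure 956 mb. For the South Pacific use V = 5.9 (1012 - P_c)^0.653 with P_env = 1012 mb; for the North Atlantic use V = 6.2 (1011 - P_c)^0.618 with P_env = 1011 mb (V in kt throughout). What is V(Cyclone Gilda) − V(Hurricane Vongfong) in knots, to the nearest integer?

Cyclone Gilda: ΔP = 123; V ≈ 5.9 × 123^0.653 ≈ 136.63 kt.
Hurricane Vongfong: ΔP = 55; V ≈ 6.2 × 55^0.618 ≈ 73.78 kt.
Difference ≈ 136.63 − 73.78 = 62.85 → 63 kt.

63 kt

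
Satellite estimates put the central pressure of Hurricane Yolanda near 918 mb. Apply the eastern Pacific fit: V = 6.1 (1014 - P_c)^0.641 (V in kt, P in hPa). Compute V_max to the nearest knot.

114 kt

ΔP = 1014 − 918 = 96 mb.
96^0.641 ≈ 18.648.
V ≈ 6.1 × 18.648 ≈ 113.8 kt.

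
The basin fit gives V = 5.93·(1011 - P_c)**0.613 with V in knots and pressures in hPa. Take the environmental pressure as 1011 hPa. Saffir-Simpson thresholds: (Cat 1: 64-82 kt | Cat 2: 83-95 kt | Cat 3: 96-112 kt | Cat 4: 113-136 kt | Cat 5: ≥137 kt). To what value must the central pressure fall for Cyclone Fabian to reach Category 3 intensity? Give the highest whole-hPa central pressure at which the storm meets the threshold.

Category 3 begins at V = 96 kt.
Required ΔP = (96/5.93)^(1/0.613) = 16.189^1.631 ≈ 93.89 hPa.
P_c ≤ 1011 − 93.89 = 917.11, so the highest integer P_c is 917 hPa.

917 hPa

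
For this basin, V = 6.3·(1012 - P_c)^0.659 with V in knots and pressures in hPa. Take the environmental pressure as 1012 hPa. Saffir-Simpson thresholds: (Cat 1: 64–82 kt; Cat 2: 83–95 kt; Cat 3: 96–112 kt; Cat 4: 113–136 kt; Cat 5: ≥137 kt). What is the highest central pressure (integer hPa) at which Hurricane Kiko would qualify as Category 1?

Category 1 begins at V = 64 kt.
Required ΔP = (64/6.3)^(1/0.659) = 10.159^1.517 ≈ 33.72 hPa.
P_c ≤ 1012 − 33.72 = 978.28, so the highest integer P_c is 978 hPa.

978 hPa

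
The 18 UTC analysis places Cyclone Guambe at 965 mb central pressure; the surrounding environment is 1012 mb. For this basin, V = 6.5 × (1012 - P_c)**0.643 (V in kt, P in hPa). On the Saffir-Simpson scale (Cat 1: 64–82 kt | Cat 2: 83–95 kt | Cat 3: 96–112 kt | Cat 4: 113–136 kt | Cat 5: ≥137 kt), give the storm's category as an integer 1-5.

1

ΔP = 1012 − 965 = 47 mb.
V ≈ 6.5 × 47^0.643 = 6.5 × 11.89 ≈ 77 kt.
77 kt falls in the Category 1 band.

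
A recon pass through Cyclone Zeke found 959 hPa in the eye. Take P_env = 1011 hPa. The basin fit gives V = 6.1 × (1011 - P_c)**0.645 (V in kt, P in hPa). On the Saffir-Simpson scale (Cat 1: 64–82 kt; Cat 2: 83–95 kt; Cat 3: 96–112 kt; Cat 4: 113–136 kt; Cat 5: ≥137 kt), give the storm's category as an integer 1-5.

1

ΔP = 1011 − 959 = 52 hPa.
V ≈ 6.1 × 52^0.645 = 6.1 × 12.79 ≈ 78 kt.
78 kt falls in the Category 1 band.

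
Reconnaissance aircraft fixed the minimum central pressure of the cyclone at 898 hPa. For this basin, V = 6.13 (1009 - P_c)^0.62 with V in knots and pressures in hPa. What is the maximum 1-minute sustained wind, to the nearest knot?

ΔP = 1009 − 898 = 111 hPa.
111^0.62 ≈ 18.540.
V ≈ 6.13 × 18.540 ≈ 113.6 kt.

114 kt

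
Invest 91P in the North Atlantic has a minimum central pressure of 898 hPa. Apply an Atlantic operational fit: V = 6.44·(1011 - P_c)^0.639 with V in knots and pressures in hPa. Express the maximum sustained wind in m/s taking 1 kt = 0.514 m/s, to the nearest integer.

ΔP = 1011 − 898 = 113 hPa.
V ≈ 6.44 × 113^0.639 = 6.44 × 20.508 ≈ 132.070 kt.
132.070 × 0.514 ≈ 67.88 m/s → 68 m/s.

68 m/s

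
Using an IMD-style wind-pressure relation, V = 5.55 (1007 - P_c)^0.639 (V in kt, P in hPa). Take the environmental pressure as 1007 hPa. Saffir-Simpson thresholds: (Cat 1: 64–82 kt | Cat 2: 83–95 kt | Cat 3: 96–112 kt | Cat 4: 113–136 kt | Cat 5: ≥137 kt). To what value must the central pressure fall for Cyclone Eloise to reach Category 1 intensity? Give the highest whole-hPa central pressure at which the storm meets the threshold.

961 hPa

Category 1 begins at V = 64 kt.
Required ΔP = (64/5.55)^(1/0.639) = 11.532^1.565 ≈ 45.90 hPa.
P_c ≤ 1007 − 45.90 = 961.10, so the highest integer P_c is 961 hPa.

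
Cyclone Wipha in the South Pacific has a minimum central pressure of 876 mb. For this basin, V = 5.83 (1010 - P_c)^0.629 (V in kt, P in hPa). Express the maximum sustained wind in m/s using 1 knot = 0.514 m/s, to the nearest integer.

ΔP = 1010 − 876 = 134 mb.
V ≈ 5.83 × 134^0.629 = 5.83 × 21.775 ≈ 126.946 kt.
126.946 × 0.514 ≈ 65.25 m/s → 65 m/s.

65 m/s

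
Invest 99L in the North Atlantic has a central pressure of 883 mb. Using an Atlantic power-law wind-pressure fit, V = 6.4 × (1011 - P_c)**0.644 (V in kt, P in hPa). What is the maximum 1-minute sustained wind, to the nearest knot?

146 kt

ΔP = 1011 − 883 = 128 mb.
128^0.644 ≈ 22.753.
V ≈ 6.4 × 22.753 ≈ 145.6 kt.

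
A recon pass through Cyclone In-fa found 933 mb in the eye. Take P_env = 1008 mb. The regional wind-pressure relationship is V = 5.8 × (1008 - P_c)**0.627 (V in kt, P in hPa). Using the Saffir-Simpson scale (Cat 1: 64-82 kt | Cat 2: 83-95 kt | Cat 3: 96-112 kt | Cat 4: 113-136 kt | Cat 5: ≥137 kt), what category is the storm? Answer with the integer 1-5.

ΔP = 1008 − 933 = 75 mb.
V ≈ 5.8 × 75^0.627 = 5.8 × 14.99 ≈ 87 kt.
87 kt falls in the Category 2 band.

2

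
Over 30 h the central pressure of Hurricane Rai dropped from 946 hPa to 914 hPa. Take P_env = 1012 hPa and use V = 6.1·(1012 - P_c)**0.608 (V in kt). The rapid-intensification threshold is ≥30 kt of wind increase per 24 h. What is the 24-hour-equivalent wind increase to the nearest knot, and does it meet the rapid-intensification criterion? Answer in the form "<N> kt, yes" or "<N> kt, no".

17 kt, no

V₁: ΔP = 66, V ≈ 6.1 × 66^0.608 ≈ 77.91 kt.
V₂: ΔP = 98, V ≈ 6.1 × 98^0.608 ≈ 99.08 kt.
ΔV over 30 h = 21.17 kt → 24 h equivalent = 21.17 × 24/30 ≈ 16.94 kt.
17 kt < 30 kt ⇒ not rapid intensification.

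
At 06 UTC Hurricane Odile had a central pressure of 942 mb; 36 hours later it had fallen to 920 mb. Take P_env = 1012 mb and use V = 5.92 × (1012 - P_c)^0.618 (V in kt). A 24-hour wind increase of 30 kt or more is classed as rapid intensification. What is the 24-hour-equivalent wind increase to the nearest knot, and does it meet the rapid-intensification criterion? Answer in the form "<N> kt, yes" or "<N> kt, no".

10 kt, no

V₁: ΔP = 70, V ≈ 5.92 × 70^0.618 ≈ 81.77 kt.
V₂: ΔP = 92, V ≈ 5.92 × 92^0.618 ≈ 96.81 kt.
ΔV over 36 h = 15.04 kt → 24 h equivalent = 15.04 × 24/36 ≈ 10.03 kt.
10 kt < 30 kt ⇒ not rapid intensification.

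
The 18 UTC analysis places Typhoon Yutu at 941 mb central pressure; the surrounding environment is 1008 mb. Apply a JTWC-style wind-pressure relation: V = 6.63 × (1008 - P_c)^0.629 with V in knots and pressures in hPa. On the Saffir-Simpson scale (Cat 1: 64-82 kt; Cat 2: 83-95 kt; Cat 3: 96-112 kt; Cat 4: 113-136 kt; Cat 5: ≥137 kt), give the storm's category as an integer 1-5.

2

ΔP = 1008 − 941 = 67 mb.
V ≈ 6.63 × 67^0.629 = 6.63 × 14.08 ≈ 93 kt.
93 kt falls in the Category 2 band.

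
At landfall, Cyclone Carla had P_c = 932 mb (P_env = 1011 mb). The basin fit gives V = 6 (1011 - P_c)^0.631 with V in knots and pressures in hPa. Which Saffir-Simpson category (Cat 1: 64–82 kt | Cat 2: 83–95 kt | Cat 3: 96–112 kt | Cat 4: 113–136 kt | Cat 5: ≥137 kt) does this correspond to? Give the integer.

ΔP = 1011 − 932 = 79 mb.
V ≈ 6 × 79^0.631 = 6 × 15.75 ≈ 95 kt.
95 kt falls in the Category 2 band.

2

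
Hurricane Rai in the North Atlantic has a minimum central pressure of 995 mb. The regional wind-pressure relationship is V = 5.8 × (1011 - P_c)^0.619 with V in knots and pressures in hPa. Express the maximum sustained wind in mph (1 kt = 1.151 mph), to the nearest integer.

37 mph

ΔP = 1011 − 995 = 16 mb.
V ≈ 5.8 × 16^0.619 = 5.8 × 5.564 ≈ 32.268 kt.
32.268 × 1.151 ≈ 37.14 mph → 37 mph.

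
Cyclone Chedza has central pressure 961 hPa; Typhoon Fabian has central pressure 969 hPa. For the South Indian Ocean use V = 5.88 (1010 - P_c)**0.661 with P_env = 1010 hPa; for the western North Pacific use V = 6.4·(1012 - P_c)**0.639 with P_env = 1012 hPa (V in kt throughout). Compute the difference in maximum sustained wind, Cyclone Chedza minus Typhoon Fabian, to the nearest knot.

Cyclone Chedza: ΔP = 49; V ≈ 5.88 × 49^0.661 ≈ 77.02 kt.
Typhoon Fabian: ΔP = 43; V ≈ 6.4 × 43^0.639 ≈ 70.79 kt.
Difference ≈ 77.02 − 70.79 = 6.23 → 6 kt.

6 kt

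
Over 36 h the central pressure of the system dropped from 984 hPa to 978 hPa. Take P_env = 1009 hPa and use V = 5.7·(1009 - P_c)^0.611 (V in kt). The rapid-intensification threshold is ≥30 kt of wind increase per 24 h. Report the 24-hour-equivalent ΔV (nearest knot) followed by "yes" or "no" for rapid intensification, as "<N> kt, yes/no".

4 kt, no

V₁: ΔP = 25, V ≈ 5.7 × 25^0.611 ≈ 40.74 kt.
V₂: ΔP = 31, V ≈ 5.7 × 31^0.611 ≈ 46.46 kt.
ΔV over 36 h = 5.72 kt → 24 h equivalent = 5.72 × 24/36 ≈ 3.81 kt.
4 kt < 30 kt ⇒ not rapid intensification.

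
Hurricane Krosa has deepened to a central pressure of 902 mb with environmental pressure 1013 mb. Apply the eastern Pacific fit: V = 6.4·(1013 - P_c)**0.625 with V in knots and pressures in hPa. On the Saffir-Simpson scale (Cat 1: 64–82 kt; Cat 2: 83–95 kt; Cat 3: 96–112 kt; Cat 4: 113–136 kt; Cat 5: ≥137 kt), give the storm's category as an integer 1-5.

ΔP = 1013 − 902 = 111 mb.
V ≈ 6.4 × 111^0.625 = 6.4 × 18.98 ≈ 121 kt.
121 kt falls in the Category 4 band.

4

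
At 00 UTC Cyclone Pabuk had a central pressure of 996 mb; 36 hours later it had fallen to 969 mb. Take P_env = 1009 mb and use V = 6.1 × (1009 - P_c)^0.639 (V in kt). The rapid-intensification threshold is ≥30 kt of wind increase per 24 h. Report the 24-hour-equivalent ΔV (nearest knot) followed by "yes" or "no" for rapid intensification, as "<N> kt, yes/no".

V₁: ΔP = 13, V ≈ 6.1 × 13^0.639 ≈ 31.42 kt.
V₂: ΔP = 40, V ≈ 6.1 × 40^0.639 ≈ 64.42 kt.
ΔV over 36 h = 33.00 kt → 24 h equivalent = 33.00 × 24/36 ≈ 22.00 kt.
22 kt < 30 kt ⇒ not rapid intensification.

22 kt, no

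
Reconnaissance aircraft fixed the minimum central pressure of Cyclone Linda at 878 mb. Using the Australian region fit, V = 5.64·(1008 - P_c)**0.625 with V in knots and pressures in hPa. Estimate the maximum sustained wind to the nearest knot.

118 kt

ΔP = 1008 − 878 = 130 mb.
130^0.625 ≈ 20.951.
V ≈ 5.64 × 20.951 ≈ 118.2 kt.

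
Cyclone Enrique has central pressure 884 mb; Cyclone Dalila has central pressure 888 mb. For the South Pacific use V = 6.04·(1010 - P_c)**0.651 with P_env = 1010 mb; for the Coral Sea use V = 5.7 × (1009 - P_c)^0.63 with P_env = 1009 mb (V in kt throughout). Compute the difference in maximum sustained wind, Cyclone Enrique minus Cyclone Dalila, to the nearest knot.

Cyclone Enrique: ΔP = 126; V ≈ 6.04 × 126^0.651 ≈ 140.73 kt.
Cyclone Dalila: ΔP = 121; V ≈ 5.7 × 121^0.63 ≈ 116.96 kt.
Difference ≈ 140.73 − 116.96 = 23.77 → 24 kt.

24 kt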